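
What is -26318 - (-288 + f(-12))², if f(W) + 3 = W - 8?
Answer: -123039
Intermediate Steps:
f(W) = -11 + W (f(W) = -3 + (W - 8) = -3 + (-8 + W) = -11 + W)
-26318 - (-288 + f(-12))² = -26318 - (-288 + (-11 - 12))² = -26318 - (-288 - 23)² = -26318 - 1*(-311)² = -26318 - 1*96721 = -26318 - 96721 = -123039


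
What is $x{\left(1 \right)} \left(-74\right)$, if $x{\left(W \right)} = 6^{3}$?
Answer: $-15984$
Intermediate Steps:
$x{\left(W \right)} = 216$
$x{\left(1 \right)} \left(-74\right) = 216 \left(-74\right) = -15984$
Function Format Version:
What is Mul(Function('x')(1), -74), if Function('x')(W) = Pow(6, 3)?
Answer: -15984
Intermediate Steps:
Function('x')(W) = 216
Mul(Function('x')(1), -74) = Mul(216, -74) = -15984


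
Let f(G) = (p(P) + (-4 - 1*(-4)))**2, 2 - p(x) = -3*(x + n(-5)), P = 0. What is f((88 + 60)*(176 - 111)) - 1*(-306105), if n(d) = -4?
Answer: 306205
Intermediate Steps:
p(x) = -10 + 3*x (p(x) = 2 - (-3)*(x - 4) = 2 - (-3)*(-4 + x) = 2 - (12 - 3*x) = 2 + (-12 + 3*x) = -10 + 3*x)
f(G) = 100 (f(G) = ((-10 + 3*0) + (-4 - 1*(-4)))**2 = ((-10 + 0) + (-4 + 4))**2 = (-10 + 0)**2 = (-10)**2 = 100)
f((88 + 60)*(176 - 111)) - 1*(-306105) = 100 - 1*(-306105) = 100 + 306105 = 306205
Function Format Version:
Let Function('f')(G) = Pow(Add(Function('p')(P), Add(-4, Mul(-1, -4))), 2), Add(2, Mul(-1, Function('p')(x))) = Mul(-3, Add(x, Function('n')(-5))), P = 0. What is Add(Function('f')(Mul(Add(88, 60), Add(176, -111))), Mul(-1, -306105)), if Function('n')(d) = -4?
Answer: 306205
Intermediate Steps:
Function('p')(x) = Add(-10, Mul(3, x)) (Function('p')(x) = Add(2, Mul(-1, Mul(-3, Add(x, -4)))) = Add(2, Mul(-1, Mul(-3, Add(-4, x)))) = Add(2, Mul(-1, Add(12, Mul(-3, x)))) = Add(2, Add(-12, Mul(3, x))) = Add(-10, Mul(3, x)))
Function('f')(G) = 100 (Function('f')(G) = Pow(Add(Add(-10, Mul(3, 0)), Add(-4, Mul(-1, -4))), 2) = Pow(Add(Add(-10, 0), Add(-4, 4)), 2) = Pow(Add(-10, 0), 2) = Pow(-10, 2) = 100)
Add(Function('f')(Mul(Add(88, 60), Add(176, -111))), Mul(-1, -306105)) = Add(100, Mul(-1, -306105)) = Add(100, 306105) = 306205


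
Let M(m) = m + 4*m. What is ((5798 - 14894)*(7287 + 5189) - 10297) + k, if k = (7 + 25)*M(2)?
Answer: -113491673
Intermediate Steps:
M(m) = 5*m
k = 320 (k = (7 + 25)*(5*2) = 32*10 = 320)
((5798 - 14894)*(7287 + 5189) - 10297) + k = ((5798 - 14894)*(7287 + 5189) - 10297) + 320 = (-9096*12476 - 10297) + 320 = (-113481696 - 10297) + 320 = -113491993 + 320 = -113491673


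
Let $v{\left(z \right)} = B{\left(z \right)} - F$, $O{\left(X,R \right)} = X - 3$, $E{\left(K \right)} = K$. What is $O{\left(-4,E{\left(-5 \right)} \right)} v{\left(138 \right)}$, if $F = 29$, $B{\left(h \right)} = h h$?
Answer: $-133105$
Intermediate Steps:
$B{\left(h \right)} = h^{2}$
$O{\left(X,R \right)} = -3 + X$
$v{\left(z \right)} = -29 + z^{2}$ ($v{\left(z \right)} = z^{2} - 29 = -29 + z^{2}$)
$O{\left(-4,E{\left(-5 \right)} \right)} v{\left(138 \right)} = \left(-3 - 4\right) \left(-29 + 138^{2}\right) = - 7 \left(-29 + 19044\right) = \left(-7\right) 19015 = -133105$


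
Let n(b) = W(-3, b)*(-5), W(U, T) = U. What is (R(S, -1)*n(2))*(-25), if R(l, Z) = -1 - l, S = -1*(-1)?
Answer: 750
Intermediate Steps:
S = 1
n(b) = 15 (n(b) = -3*(-5) = 15)
(R(S, -1)*n(2))*(-25) = ((-1 - 1*1)*15)*(-25) = ((-1 - 1)*15)*(-25) = -2*15*(-25) = -30*(-25) = 750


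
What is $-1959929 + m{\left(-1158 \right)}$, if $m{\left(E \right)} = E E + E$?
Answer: $-620123$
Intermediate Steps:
$m{\left(E \right)} = E + E^{2}$ ($m{\left(E \right)} = E^{2} + E = E + E^{2}$)
$-1959929 + m{\left(-1158 \right)} = -1959929 - 1158 \left(1 - 1158\right) = -1959929 - -1339806 = -1959929 + 1339806 = -620123$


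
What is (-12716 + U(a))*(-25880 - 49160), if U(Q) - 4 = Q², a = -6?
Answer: 951207040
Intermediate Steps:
U(Q) = 4 + Q²
(-12716 + U(a))*(-25880 - 49160) = (-12716 + (4 + (-6)²))*(-25880 - 49160) = (-12716 + (4 + 36))*(-75040) = (-12716 + 40)*(-75040) = -12676*(-75040) = 951207040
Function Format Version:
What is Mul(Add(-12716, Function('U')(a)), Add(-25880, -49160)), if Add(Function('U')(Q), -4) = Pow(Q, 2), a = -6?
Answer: 951207040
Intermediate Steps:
Function('U')(Q) = Add(4, Pow(Q, 2))
Mul(Add(-12716, Function('U')(a)), Add(-25880, -49160)) = Mul(Add(-12716, Add(4, Pow(-6, 2))), Add(-25880, -49160)) = Mul(Add(-12716, Add(4, 36)), -75040) = Mul(Add(-12716, 40), -75040) = Mul(-12676, -75040) = 951207040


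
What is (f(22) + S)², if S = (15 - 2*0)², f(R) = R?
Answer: 61009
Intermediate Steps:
S = 225 (S = (15 + 0)² = 15² = 225)
(f(22) + S)² = (22 + 225)² = 247² = 61009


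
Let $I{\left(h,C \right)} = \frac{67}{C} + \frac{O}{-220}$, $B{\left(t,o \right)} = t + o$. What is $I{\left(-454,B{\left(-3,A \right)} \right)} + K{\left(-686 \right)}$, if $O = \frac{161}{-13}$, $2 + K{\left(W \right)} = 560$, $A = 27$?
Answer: $\frac{9624151}{17160} \approx 560.85$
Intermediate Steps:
$K{\left(W \right)} = 558$ ($K{\left(W \right)} = -2 + 560 = 558$)
$B{\left(t,o \right)} = o + t$
$O = - \frac{161}{13}$ ($O = 161 \left(- \frac{1}{13}\right) = - \frac{161}{13} \approx -12.385$)
$I{\left(h,C \right)} = \frac{161}{2860} + \frac{67}{C}$ ($I{\left(h,C \right)} = \frac{67}{C} - \frac{161}{13 \left(-220\right)} = \frac{67}{C} - - \frac{161}{2860} = \frac{67}{C} + \frac{161}{2860} = \frac{161}{2860} + \frac{67}{C}$)
$I{\left(-454,B{\left(-3,A \right)} \right)} + K{\left(-686 \right)} = \left(\frac{161}{2860} + \frac{67}{27 - 3}\right) + 558 = \left(\frac{161}{2860} + \frac{67}{24}\right) + 558 = \frac{48871}{17160} + 558 = \frac{9624151}{17160}$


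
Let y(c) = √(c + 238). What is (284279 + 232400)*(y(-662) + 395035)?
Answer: 204106288765 + 1033358*I*√106 ≈ 2.0411e+11 + 1.0639e+7*I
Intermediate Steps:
y(c) = √(238 + c)
(284279 + 232400)*(y(-662) + 395035) = (284279 + 232400)*(√(238 - 662) + 395035) = 516679*(√(-424) + 395035) = 516679*(2*I*√106 + 395035) = 516679*(395035 + 2*I*√106) = 204106288765 + 1033358*I*√106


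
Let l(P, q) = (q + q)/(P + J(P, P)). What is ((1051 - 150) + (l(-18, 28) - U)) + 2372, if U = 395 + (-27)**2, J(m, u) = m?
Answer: 19327/9 ≈ 2147.4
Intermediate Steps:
U = 1124 (U = 395 + 729 = 1124)
l(P, q) = q/P (l(P, q) = (q + q)/(P + P) = (2*q)/((2*P)) = (2*q)*(1/(2*P)) = q/P)
((1051 - 150) + (l(-18, 28) - U)) + 2372 = ((1051 - 150) + (28/(-18) - 1*1124)) + 2372 = (901 + (28*(-1/18) - 1124)) + 2372 = (901 + (-14/9 - 1124)) + 2372 = (901 - 10130/9) + 2372 = -2021/9 + 2372 = 19327/9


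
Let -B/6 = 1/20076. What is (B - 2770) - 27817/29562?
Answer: -68521534321/24728613 ≈ -2770.9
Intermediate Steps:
B = -1/3346 (B = -6/20076 = -6*1/20076 = -1/3346 ≈ -0.00029886)
(B - 2770) - 27817/29562 = (-1/3346 - 2770) - 27817/29562 = -9268421/3346 - 27817*1/29562 = -9268421/3346 - 27817/29562 = -68521534321/24728613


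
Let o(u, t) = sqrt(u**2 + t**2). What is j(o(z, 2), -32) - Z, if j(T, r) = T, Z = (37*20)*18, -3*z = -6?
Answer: -13320 + 2*sqrt(2) ≈ -13317.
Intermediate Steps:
z = 2 (z = -1/3*(-6) = 2)
o(u, t) = sqrt(t**2 + u**2)
Z = 13320 (Z = 740*18 = 13320)
j(o(z, 2), -32) - Z = sqrt(2**2 + 2**2) - 1*13320 = sqrt(4 + 4) - 13320 = sqrt(8) - 13320 = 2*sqrt(2) - 13320 = -13320 + 2*sqrt(2)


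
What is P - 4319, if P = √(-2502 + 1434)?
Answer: -4319 + 2*I*√267 ≈ -4319.0 + 32.68*I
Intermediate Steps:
P = 2*I*√267 (P = √(-1068) = 2*I*√267 ≈ 32.68*I)
P - 4319 = 2*I*√267 - 4319 = -4319 + 2*I*√267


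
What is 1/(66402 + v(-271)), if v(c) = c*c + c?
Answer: 1/139572 ≈ 7.1648e-6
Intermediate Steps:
v(c) = c + c² (v(c) = c² + c = c + c²)
1/(66402 + v(-271)) = 1/(66402 - 271*(1 - 271)) = 1/(66402 - 271*(-270)) = 1/(66402 + 73170) = 1/139572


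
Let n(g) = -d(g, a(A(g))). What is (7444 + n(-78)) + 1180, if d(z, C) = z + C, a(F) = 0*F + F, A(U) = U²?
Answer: 2618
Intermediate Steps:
a(F) = F (a(F) = 0 + F = F)
d(z, C) = C + z
n(g) = -g - g² (n(g) = -(g² + g) = -(g + g²) = -g - g²)
(7444 + n(-78)) + 1180 = (7444 - 78*(-1 - 1*(-78))) + 1180 = (7444 - 78*(-1 + 78)) + 1180 = (7444 - 78*77) + 1180 = (7444 - 6006) + 1180 = 1438 + 1180 = 2618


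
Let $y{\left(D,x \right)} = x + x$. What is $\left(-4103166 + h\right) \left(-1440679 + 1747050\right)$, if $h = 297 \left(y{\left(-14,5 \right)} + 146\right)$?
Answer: $-1242896289414$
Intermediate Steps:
$y{\left(D,x \right)} = 2 x$
$h = 46332$ ($h = 297 \left(2 \cdot 5 + 146\right) = 297 \left(10 + 146\right) = 297 \cdot 156 = 46332$)
$\left(-4103166 + h\right) \left(-1440679 + 1747050\right) = \left(-4103166 + 46332\right) \left(-1440679 + 1747050\right) = \left(-4056834\right) 306371 = -1242896289414$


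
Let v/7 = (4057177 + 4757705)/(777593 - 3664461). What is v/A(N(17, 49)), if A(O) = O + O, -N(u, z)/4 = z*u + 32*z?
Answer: 4407441/3960782896 ≈ 0.0011128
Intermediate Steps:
N(u, z) = -128*z - 4*u*z (N(u, z) = -4*(z*u + 32*z) = -4*(u*z + 32*z) = -4*(32*z + u*z) = -128*z - 4*u*z)
v = -30852087/1443434 (v = 7*((4057177 + 4757705)/(777593 - 3664461)) = 7*(8814882/(-2886868)) = 7*(8814882*(-1/2886868)) = 7*(-4407441/1443434) = -30852087/1443434 ≈ -21.374)
A(O) = 2*O
v/A(N(17, 49)) = -30852087*(-1/(392*(32 + 17)))/1443434 = -30852087/(1443434*(2*(-4*49*49))) = -30852087/(1443434*(2*(-9604))) = -30852087/1443434/(-19208) = -30852087/1443434*(-1/19208) = 4407441/3960782896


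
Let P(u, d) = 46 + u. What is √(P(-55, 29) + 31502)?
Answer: √31493 ≈ 177.46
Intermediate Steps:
√(P(-55, 29) + 31502) = √((46 - 55) + 31502) = √(-9 + 31502) = √31493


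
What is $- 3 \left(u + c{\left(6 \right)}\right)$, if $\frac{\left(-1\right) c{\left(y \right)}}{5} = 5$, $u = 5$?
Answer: $60$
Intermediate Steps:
$c{\left(y \right)} = -25$ ($c{\left(y \right)} = \left(-5\right) 5 = -25$)
$- 3 \left(u + c{\left(6 \right)}\right) = - 3 \left(5 - 25\right) = \left(-3\right) \left(-20\right) = 60$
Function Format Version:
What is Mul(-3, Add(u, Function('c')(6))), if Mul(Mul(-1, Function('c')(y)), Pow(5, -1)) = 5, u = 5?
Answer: 60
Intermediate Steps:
Function('c')(y) = -25 (Function('c')(y) = Mul(-5, 5) = -25)
Mul(-3, Add(u, Function('c')(6))) = Mul(-3, Add(5, -25)) = Mul(-3, -20) = 60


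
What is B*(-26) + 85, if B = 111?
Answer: -2801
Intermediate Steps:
B*(-26) + 85 = 111*(-26) + 85 = -2886 + 85 = -2801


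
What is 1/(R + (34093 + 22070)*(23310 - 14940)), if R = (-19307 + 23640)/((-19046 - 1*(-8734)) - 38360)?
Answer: 48672/22879943531987 ≈ 2.1273e-9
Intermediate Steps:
R = -4333/48672 (R = 4333/((-19046 + 8734) - 38360) = 4333/(-10312 - 38360) = 4333/(-48672) = 4333*(-1/48672) = -4333/48672 ≈ -0.089025)
1/(R + (34093 + 22070)*(23310 - 14940)) = 1/(-4333/48672 + (34093 + 22070)*(23310 - 14940)) = 1/(-4333/48672 + 56163*8370) = 1/(-4333/48672 + 470084310) = 1/(22879943531987/48672) = 48672/22879943531987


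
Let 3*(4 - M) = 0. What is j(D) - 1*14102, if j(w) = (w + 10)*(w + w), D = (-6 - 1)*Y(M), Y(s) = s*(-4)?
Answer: 13226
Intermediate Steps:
M = 4 (M = 4 - 1/3*0 = 4 + 0 = 4)
Y(s) = -4*s
D = 112 (D = (-6 - 1)*(-4*4) = -7*(-16) = 112)
j(w) = 2*w*(10 + w) (j(w) = (10 + w)*(2*w) = 2*w*(10 + w))
j(D) - 1*14102 = 2*112*(10 + 112) - 1*14102 = 2*112*122 - 14102 = 27328 - 14102 = 13226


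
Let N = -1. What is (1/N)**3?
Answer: -1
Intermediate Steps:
(1/N)**3 = (1/(-1))**3 = (-1)**3 = -1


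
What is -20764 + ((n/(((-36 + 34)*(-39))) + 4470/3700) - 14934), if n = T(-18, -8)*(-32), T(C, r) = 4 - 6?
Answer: -515092867/14430 ≈ -35696.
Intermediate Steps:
T(C, r) = -2
n = 64 (n = -2*(-32) = 64)
-20764 + ((n/(((-36 + 34)*(-39))) + 4470/3700) - 14934) = -20764 + ((64/(((-36 + 34)*(-39))) + 4470/3700) - 14934) = -20764 + ((64/((-2*(-39))) + 4470*(1/3700)) - 14934) = -20764 + ((64/78 + 447/370) - 14934) = -20764 + ((64*(1/78) + 447/370) - 14934) = -20764 + ((32/39 + 447/370) - 14934) = -20764 + (29273/14430 - 14934) = -20764 - 215468347/14430 = -515092867/14430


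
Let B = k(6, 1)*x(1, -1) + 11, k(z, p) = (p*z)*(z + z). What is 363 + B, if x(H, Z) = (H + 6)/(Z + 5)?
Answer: 500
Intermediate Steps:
k(z, p) = 2*p*z² (k(z, p) = (p*z)*(2*z) = 2*p*z²)
x(H, Z) = (6 + H)/(5 + Z)
B = 137 (B = (2*1*6²)*((6 + 1)/(5 - 1)) + 11 = (2*1*36)*(7/4) + 11 = 72*((¼)*7) + 11 = 72*(7/4) + 11 = 126 + 11 = 137)
363 + B = 363 + 137 = 500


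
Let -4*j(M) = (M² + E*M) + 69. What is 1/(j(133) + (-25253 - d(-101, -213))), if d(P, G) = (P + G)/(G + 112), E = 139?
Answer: -404/13864213 ≈ -2.9140e-5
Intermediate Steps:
d(P, G) = (G + P)/(112 + G)
j(M) = -69/4 - 139*M/4 - M²/4 (j(M) = -((M² + 139*M) + 69)/4 = -(69 + M² + 139*M)/4 = -69/4 - 139*M/4 - M²/4)
1/(j(133) + (-25253 - d(-101, -213))) = 1/((-69/4 - 139/4*133 - ¼*133²) + (-25253 - (-213 - 101)/(112 - 213))) = 1/((-69/4 - 18487/4 - ¼*17689) + (-25253 - (-314)/(-101))) = 1/((-69/4 - 18487/4 - 17689/4) + (-25253 - (-1)*(-314)/101)) = 1/(-36245/4 + (-25253 - 1*314/101)) = 1/(-36245/4 + (-25253 - 314/101)) = 1/(-36245/4 - 2550867/101) = 1/(-13864213/404) = -404/13864213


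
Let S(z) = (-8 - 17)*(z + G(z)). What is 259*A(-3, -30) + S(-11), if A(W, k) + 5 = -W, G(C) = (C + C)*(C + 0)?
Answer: -6293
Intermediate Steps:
G(C) = 2*C² (G(C) = (2*C)*C = 2*C²)
A(W, k) = -5 - W
S(z) = -50*z² - 25*z (S(z) = (-8 - 17)*(z + 2*z²) = -25*(z + 2*z²) = -50*z² - 25*z)
259*A(-3, -30) + S(-11) = 259*(-5 - 1*(-3)) + 25*(-11)*(-1 - 2*(-11)) = 259*(-5 + 3) + 25*(-11)*(-1 + 22) = 259*(-2) + 25*(-11)*21 = -518 - 5775 = -6293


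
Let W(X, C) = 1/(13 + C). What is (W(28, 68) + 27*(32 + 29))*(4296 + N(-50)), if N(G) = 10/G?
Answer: 2865470432/405 ≈ 7.0752e+6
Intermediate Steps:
(W(28, 68) + 27*(32 + 29))*(4296 + N(-50)) = (1/(13 + 68) + 27*(32 + 29))*(4296 + 10/(-50)) = (1/81 + 27*61)*(4296 + 10*(-1/50)) = (1/81 + 1647)*(4296 - ⅕) = (133408/81)*(21479/5) = 2865470432/405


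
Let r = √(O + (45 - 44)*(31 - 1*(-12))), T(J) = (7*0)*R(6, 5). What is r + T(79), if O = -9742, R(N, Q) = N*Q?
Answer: I*√9699 ≈ 98.484*I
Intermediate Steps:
T(J) = 0 (T(J) = (7*0)*(6*5) = 0*30 = 0)
r = I*√9699 (r = √(-9742 + (45 - 44)*(31 - 1*(-12))) = √(-9742 + 1*(31 + 12)) = √(-9742 + 1*43) = √(-9742 + 43) = √(-9699) = I*√9699 ≈ 98.484*I)
r + T(79) = I*√9699 + 0 = I*√9699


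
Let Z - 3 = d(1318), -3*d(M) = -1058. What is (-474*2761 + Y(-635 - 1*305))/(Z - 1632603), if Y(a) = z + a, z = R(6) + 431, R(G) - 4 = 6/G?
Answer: 17379/21667 ≈ 0.80210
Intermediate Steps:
d(M) = 1058/3 (d(M) = -⅓*(-1058) = 1058/3)
R(G) = 4 + 6/G
Z = 1067/3 (Z = 3 + 1058/3 = 1067/3 ≈ 355.67)
z = 436 (z = (4 + 6/6) + 431 = (4 + 6*(⅙)) + 431 = (4 + 1) + 431 = 5 + 431 = 436)
Y(a) = 436 + a
(-474*2761 + Y(-635 - 1*305))/(Z - 1632603) = (-474*2761 + (436 + (-635 - 1*305)))/(1067/3 - 1632603) = (-1308714 + (436 + (-635 - 305)))/(-4896742/3) = (-1308714 + (436 - 940))*(-3/4896742) = (-1308714 - 504)*(-3/4896742) = -1309218*(-3/4896742) = 17379/21667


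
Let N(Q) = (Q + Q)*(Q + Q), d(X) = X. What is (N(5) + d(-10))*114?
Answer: 10260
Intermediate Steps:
N(Q) = 4*Q**2 (N(Q) = (2*Q)*(2*Q) = 4*Q**2)
(N(5) + d(-10))*114 = (4*5**2 - 10)*114 = (4*25 - 10)*114 = (100 - 10)*114 = 90*114 = 10260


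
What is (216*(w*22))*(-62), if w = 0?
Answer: 0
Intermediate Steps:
(216*(w*22))*(-62) = (216*(0*22))*(-62) = (216*0)*(-62) = 0*(-62) = 0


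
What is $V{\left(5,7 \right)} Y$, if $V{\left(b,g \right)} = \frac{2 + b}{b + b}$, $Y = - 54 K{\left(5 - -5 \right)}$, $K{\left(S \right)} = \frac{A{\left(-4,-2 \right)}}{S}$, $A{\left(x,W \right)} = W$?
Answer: $\frac{189}{25} \approx 7.56$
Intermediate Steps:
$K{\left(S \right)} = - \frac{2}{S}$
$Y = \frac{54}{5}$ ($Y = - 54 \left(- \frac{2}{5 - -5}\right) = - 54 \left(- \frac{2}{5 + 5}\right) = - 54 \left(- \frac{2}{10}\right) = - 54 \left(\left(-2\right) \frac{1}{10}\right) = \left(-54\right) \left(- \frac{1}{5}\right) = \frac{54}{5} \approx 10.8$)
$V{\left(b,g \right)} = \frac{2 + b}{2 b}$
$V{\left(5,7 \right)} Y = \frac{2 + 5}{2 \cdot 5} \cdot \frac{54}{5} = \frac{1}{2} \cdot \frac{1}{5} \cdot 7 \cdot \frac{54}{5} = \frac{7}{10} \cdot \frac{54}{5} = \frac{189}{25}$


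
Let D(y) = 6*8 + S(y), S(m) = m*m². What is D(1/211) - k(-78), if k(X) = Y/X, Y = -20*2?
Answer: 17397560251/366363309 ≈ 47.487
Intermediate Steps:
S(m) = m³
Y = -40
k(X) = -40/X
D(y) = 48 + y³ (D(y) = 6*8 + y³ = 48 + y³)
D(1/211) - k(-78) = (48 + (1/211)³) - (-40)/(-78) = (48 + (1/211)³) - (-40)*(-1)/78 = (48 + 1/9393931) - 1*20/39 = 450908689/9393931 - 20/39 = 17397560251/366363309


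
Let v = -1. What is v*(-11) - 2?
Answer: 9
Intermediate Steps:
v*(-11) - 2 = -1*(-11) - 2 = 11 - 2 = 9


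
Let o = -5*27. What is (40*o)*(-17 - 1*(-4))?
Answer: 70200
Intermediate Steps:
o = -135
(40*o)*(-17 - 1*(-4)) = (40*(-135))*(-17 - 1*(-4)) = -5400*(-17 + 4) = -5400*(-13) = 70200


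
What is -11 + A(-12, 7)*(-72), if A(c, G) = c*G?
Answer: 6037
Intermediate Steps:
A(c, G) = G*c
-11 + A(-12, 7)*(-72) = -11 + (7*(-12))*(-72) = -11 - 84*(-72) = -11 + 6048 = 6037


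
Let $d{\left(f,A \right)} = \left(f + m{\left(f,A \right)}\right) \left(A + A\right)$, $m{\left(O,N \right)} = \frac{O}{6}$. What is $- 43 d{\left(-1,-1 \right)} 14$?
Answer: $- \frac{4214}{3} \approx -1404.7$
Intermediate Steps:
$m{\left(O,N \right)} = \frac{O}{6}$ ($m{\left(O,N \right)} = O \frac{1}{6} = \frac{O}{6}$)
$d{\left(f,A \right)} = \frac{7 A f}{3}$ ($d{\left(f,A \right)} = \left(f + \frac{f}{6}\right) \left(A + A\right) = \frac{7 f}{6} \cdot 2 A = \frac{7 A f}{3}$)
$- 43 d{\left(-1,-1 \right)} 14 = - 43 \cdot \frac{7}{3} \left(-1\right) \left(-1\right) 14 = \left(-43\right) \frac{7}{3} \cdot 14 = \left(- \frac{301}{3}\right) 14 = - \frac{4214}{3}$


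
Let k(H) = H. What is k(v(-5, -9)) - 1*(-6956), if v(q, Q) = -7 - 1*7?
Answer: 6942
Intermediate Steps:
v(q, Q) = -14 (v(q, Q) = -7 - 7 = -14)
k(v(-5, -9)) - 1*(-6956) = -14 - 1*(-6956) = -14 + 6956 = 6942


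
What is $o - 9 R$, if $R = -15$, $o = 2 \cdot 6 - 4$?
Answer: $143$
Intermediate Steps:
$o = 8$ ($o = 12 - 4 = 8$)
$o - 9 R = 8 - -135 = 8 + 135 = 143$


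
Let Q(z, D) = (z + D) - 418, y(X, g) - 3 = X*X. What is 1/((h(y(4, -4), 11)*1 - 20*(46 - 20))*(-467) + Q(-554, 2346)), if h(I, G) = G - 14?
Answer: 1/245615 ≈ 4.0714e-6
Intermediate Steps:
y(X, g) = 3 + X² (y(X, g) = 3 + X*X = 3 + X²)
h(I, G) = -14 + G
Q(z, D) = -418 + D + z (Q(z, D) = (D + z) - 418 = -418 + D + z)
1/((h(y(4, -4), 11)*1 - 20*(46 - 20))*(-467) + Q(-554, 2346)) = 1/(((-14 + 11)*1 - 20*(46 - 20))*(-467) + (-418 + 2346 - 554)) = 1/((-3*1 - 20*26)*(-467) + 1374) = 1/((-3 - 1*520)*(-467) + 1374) = 1/((-3 - 520)*(-467) + 1374) = 1/(-523*(-467) + 1374) = 1/(244241 + 1374) = 1/245615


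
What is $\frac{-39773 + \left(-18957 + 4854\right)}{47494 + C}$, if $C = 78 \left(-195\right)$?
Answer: $- \frac{13469}{8071} \approx -1.6688$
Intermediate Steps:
$C = -15210$
$\frac{-39773 + \left(-18957 + 4854\right)}{47494 + C} = \frac{-39773 + \left(-18957 + 4854\right)}{47494 - 15210} = \frac{-39773 - 14103}{32284} = \left(-53876\right) \frac{1}{32284} = - \frac{13469}{8071}$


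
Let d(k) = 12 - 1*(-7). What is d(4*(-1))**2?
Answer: 361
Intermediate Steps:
d(k) = 19 (d(k) = 12 + 7 = 19)
d(4*(-1))**2 = 19**2 = 361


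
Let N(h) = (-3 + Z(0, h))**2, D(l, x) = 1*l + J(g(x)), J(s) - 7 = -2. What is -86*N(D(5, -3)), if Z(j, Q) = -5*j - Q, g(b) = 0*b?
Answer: -14534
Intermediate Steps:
g(b) = 0
J(s) = 5 (J(s) = 7 - 2 = 5)
Z(j, Q) = -Q - 5*j
D(l, x) = 5 + l (D(l, x) = 1*l + 5 = l + 5 = 5 + l)
N(h) = (-3 - h)**2 (N(h) = (-3 + (-h - 5*0))**2 = (-3 + (-h + 0))**2 = (-3 - h)**2)
-86*N(D(5, -3)) = -86*(3 + (5 + 5))**2 = -86*(3 + 10)**2 = -86*13**2 = -86*169 = -14534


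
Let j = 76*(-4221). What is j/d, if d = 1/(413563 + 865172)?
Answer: -410213073060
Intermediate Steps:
d = 1/1278735 ≈ 7.8202e-7
j = -320796
j/d = -320796/1/1278735 = -320796*1278735 = -410213073060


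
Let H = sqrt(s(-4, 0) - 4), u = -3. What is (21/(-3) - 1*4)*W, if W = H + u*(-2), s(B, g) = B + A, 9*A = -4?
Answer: -66 - 22*I*sqrt(19)/3 ≈ -66.0 - 31.965*I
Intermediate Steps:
A = -4/9 (A = (1/9)*(-4) = -4/9 ≈ -0.44444)
s(B, g) = -4/9 + B (s(B, g) = B - 4/9 = -4/9 + B)
H = 2*I*sqrt(19)/3 (H = sqrt((-4/9 - 4) - 4) = sqrt(-40/9 - 4) = sqrt(-76/9) = 2*I*sqrt(19)/3 ≈ 2.9059*I)
W = 6 + 2*I*sqrt(19)/3 (W = 2*I*sqrt(19)/3 - 3*(-2) = 2*I*sqrt(19)/3 + 6 = 6 + 2*I*sqrt(19)/3 ≈ 6.0 + 2.9059*I)
(21/(-3) - 1*4)*W = (21/(-3) - 1*4)*(6 + 2*I*sqrt(19)/3) = (21*(-1/3) - 4)*(6 + 2*I*sqrt(19)/3) = (-7 - 4)*(6 + 2*I*sqrt(19)/3) = -11*(6 + 2*I*sqrt(19)/3) = -66 - 22*I*sqrt(19)/3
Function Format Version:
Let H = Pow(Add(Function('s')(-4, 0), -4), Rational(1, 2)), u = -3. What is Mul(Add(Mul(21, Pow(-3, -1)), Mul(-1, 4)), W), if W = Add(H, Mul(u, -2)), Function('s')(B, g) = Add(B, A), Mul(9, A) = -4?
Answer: Add(-66, Mul(Rational(-22, 3), I, Pow(19, Rational(1, 2)))) ≈ Add(-66.000, Mul(-31.965, I))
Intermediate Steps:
A = Rational(-4, 9) (A = Mul(Rational(1, 9), -4) = Rational(-4, 9) ≈ -0.44444)
Function('s')(B, g) = Add(Rational(-4, 9), B) (Function('s')(B, g) = Add(B, Rational(-4, 9)) = Add(Rational(-4, 9), B))
H = Mul(Rational(2, 3), I, Pow(19, Rational(1, 2))) (H = Pow(Add(Add(Rational(-4, 9), -4), -4), Rational(1, 2)) = Pow(Add(Rational(-40, 9), -4), Rational(1, 2)) = Pow(Rational(-76, 9), Rational(1, 2)) = Mul(Rational(2, 3), I, Pow(19, Rational(1, 2))) ≈ Mul(2.9059, I))
W = Add(6, Mul(Rational(2, 3), I, Pow(19, Rational(1, 2)))) (W = Add(Mul(Rational(2, 3), I, Pow(19, Rational(1, 2))), Mul(-3, -2)) = Add(Mul(Rational(2, 3), I, Pow(19, Rational(1, 2))), 6) = Add(6, Mul(Rational(2, 3), I, Pow(19, Rational(1, 2)))) ≈ Add(6.0000, Mul(2.9059, I)))
Mul(Add(Mul(21, Pow(-3, -1)), Mul(-1, 4)), W) = Mul(Add(Mul(21, Pow(-3, -1)), Mul(-1, 4)), Add(6, Mul(Rational(2, 3), I, Pow(19, Rational(1, 2))))) = Mul(Add(Mul(21, Rational(-1, 3)), -4), Add(6, Mul(Rational(2, 3), I, Pow(19, Rational(1, 2))))) = Mul(Add(-7, -4), Add(6, Mul(Rational(2, 3), I, Pow(19, Rational(1, 2))))) = Mul(-11, Add(6, Mul(Rational(2, 3), I, Pow(19, Rational(1, 2))))) = Add(-66, Mul(Rational(-22, 3), I, Pow(19, Rational(1, 2))))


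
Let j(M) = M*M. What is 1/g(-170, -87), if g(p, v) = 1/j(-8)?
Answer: 64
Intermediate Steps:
j(M) = M²
g(p, v) = 1/64 (g(p, v) = 1/((-8)²) = 1/64)
1/g(-170, -87) = 1/(1/64) = 64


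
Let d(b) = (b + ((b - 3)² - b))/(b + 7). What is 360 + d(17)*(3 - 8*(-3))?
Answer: 1161/2 ≈ 580.50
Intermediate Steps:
d(b) = (-3 + b)²/(7 + b) (d(b) = (b + ((-3 + b)² - b))/(7 + b) = (-3 + b)²/(7 + b))
360 + d(17)*(3 - 8*(-3)) = 360 + ((-3 + 17)²/(7 + 17))*(3 - 8*(-3)) = 360 + (14²/24)*(3 + 24) = 360 + (196*(1/24))*27 = 360 + (49/6)*27 = 360 + 441/2 = 1161/2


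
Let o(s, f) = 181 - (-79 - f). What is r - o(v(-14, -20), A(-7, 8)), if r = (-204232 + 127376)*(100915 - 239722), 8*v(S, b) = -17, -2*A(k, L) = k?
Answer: 21336301057/2 ≈ 1.0668e+10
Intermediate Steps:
A(k, L) = -k/2
v(S, b) = -17/8 (v(S, b) = (⅛)*(-17) = -17/8)
o(s, f) = 260 + f (o(s, f) = 181 + (79 + f) = 260 + f)
r = 10668150792 (r = -76856*(-138807) = 10668150792)
r - o(v(-14, -20), A(-7, 8)) = 10668150792 - (260 - ½*(-7)) = 10668150792 - (260 + 7/2) = 10668150792 - 1*527/2 = 10668150792 - 527/2 = 21336301057/2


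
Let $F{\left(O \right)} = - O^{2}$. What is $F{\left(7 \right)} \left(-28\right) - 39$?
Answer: $1333$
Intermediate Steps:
$F{\left(7 \right)} \left(-28\right) - 39 = - 7^{2} \left(-28\right) - 39 = \left(-1\right) 49 \left(-28\right) - 39 = \left(-49\right) \left(-28\right) - 39 = 1372 - 39 = 1333$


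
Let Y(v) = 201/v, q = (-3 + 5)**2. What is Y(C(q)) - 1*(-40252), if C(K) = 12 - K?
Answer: 322217/8 ≈ 40277.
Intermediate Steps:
q = 4 (q = 2**2 = 4)
Y(C(q)) - 1*(-40252) = 201/(12 - 1*4) - 1*(-40252) = 201/(12 - 4) + 40252 = 201/8 + 40252 = 322217/8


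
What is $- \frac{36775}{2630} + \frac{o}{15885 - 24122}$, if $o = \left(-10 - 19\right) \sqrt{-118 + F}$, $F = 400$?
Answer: $- \frac{7355}{526} + \frac{29 \sqrt{282}}{8237} \approx -13.924$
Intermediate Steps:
$o = - 29 \sqrt{282}$ ($o = \left(-10 - 19\right) \sqrt{-118 + 400} = \left(-10 - 19\right) \sqrt{282} = - 29 \sqrt{282} \approx -486.99$)
$- \frac{36775}{2630} + \frac{o}{15885 - 24122} = - \frac{36775}{2630} + \frac{\left(-29\right) \sqrt{282}}{15885 - 24122} = \left(-36775\right) \frac{1}{2630} + \frac{\left(-29\right) \sqrt{282}}{-8237} = - \frac{7355}{526} + - 29 \sqrt{282} \left(- \frac{1}{8237}\right) = - \frac{7355}{526} + \frac{29 \sqrt{282}}{8237}$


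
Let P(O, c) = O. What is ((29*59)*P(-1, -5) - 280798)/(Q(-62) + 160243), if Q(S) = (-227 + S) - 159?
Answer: -282509/159795 ≈ -1.7679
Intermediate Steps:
Q(S) = -386 + S
((29*59)*P(-1, -5) - 280798)/(Q(-62) + 160243) = ((29*59)*(-1) - 280798)/((-386 - 62) + 160243) = (1711*(-1) - 280798)/(-448 + 160243) = (-1711 - 280798)/159795 = -282509*1/159795 = -282509/159795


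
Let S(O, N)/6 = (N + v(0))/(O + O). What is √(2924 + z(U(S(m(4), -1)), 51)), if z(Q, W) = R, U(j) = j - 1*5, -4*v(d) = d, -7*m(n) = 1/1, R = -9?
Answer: √2915 ≈ 53.991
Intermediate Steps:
m(n) = -⅐ (m(n) = -⅐/1 = -⅐*1 = -⅐)
v(d) = -d/4
S(O, N) = 3*N/O (S(O, N) = 6*((N - ¼*0)/(O + O)) = 6*((N + 0)/((2*O))) = 6*(N*(1/(2*O))) = 6*(N/(2*O)) = 3*N/O)
U(j) = -5 + j (U(j) = j - 5 = -5 + j)
z(Q, W) = -9
√(2924 + z(U(S(m(4), -1)), 51)) = √(2924 - 9) = √2915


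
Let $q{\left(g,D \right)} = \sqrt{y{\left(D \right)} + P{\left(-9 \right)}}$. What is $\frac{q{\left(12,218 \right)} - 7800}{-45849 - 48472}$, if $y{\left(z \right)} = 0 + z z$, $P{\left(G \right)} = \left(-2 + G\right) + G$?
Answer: $\frac{7800}{94321} - \frac{4 \sqrt{2969}}{94321} \approx 0.080386$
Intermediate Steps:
$P{\left(G \right)} = -2 + 2 G$
$y{\left(z \right)} = z^{2}$ ($y{\left(z \right)} = 0 + z^{2} = z^{2}$)
$q{\left(g,D \right)} = \sqrt{-20 + D^{2}}$ ($q{\left(g,D \right)} = \sqrt{D^{2} + \left(-2 + 2 \left(-9\right)\right)} = \sqrt{D^{2} - 20} = \sqrt{-20 + D^{2}}$)
$\frac{q{\left(12,218 \right)} - 7800}{-45849 - 48472} = \frac{\sqrt{-20 + 218^{2}} - 7800}{-45849 - 48472} = \frac{\sqrt{-20 + 47524} - 7800}{-94321} = \left(\sqrt{47504} - 7800\right) \left(- \frac{1}{94321}\right) = \left(4 \sqrt{2969} - 7800\right) \left(- \frac{1}{94321}\right) = \left(-7800 + 4 \sqrt{2969}\right) \left(- \frac{1}{94321}\right) = \frac{7800}{94321} - \frac{4 \sqrt{2969}}{94321}$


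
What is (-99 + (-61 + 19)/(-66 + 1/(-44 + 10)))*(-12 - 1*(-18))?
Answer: -1324962/2245 ≈ -590.18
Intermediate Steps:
(-99 + (-61 + 19)/(-66 + 1/(-44 + 10)))*(-12 - 1*(-18)) = (-99 - 42/(-66 + 1/(-34)))*(-12 + 18) = (-99 - 42/(-66 - 1/34))*6 = (-99 - 42/(-2245/34))*6 = (-99 - 42*(-34/2245))*6 = (-99 + 1428/2245)*6 = -220827/2245*6 = -1324962/2245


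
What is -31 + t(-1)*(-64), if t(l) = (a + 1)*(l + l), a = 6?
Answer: 865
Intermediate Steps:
t(l) = 14*l (t(l) = (6 + 1)*(l + l) = 7*(2*l) = 14*l)
-31 + t(-1)*(-64) = -31 + (14*(-1))*(-64) = -31 - 14*(-64) = -31 + 896 = 865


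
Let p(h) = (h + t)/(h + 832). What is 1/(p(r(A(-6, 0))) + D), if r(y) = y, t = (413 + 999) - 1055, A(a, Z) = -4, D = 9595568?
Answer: 828/7945130657 ≈ 1.0421e-7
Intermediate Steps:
t = 357 (t = 1412 - 1055 = 357)
p(h) = (357 + h)/(832 + h) (p(h) = (h + 357)/(h + 832) = (357 + h)/(832 + h))
1/(p(r(A(-6, 0))) + D) = 1/((357 - 4)/(832 - 4) + 9595568) = 1/(353/828 + 9595568) = 1/(7945130657/828) = 828/7945130657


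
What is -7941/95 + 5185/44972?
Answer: -356630077/4272340 ≈ -83.474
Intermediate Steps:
-7941/95 + 5185/44972 = -356630077/4272340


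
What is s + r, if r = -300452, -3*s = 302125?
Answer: -1203481/3 ≈ -4.0116e+5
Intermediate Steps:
s = -302125/3 (s = -1/3*302125 = -302125/3 ≈ -1.0071e+5)
s + r = -302125/3 - 300452 = -1203481/3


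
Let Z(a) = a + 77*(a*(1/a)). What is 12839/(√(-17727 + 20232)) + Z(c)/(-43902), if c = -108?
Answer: 31/43902 + 12839*√2505/2505 ≈ 256.52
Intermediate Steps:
Z(a) = 77 + a (Z(a) = a + 77*(a/a) = a + 77*1 = a + 77 = 77 + a)
12839/(√(-17727 + 20232)) + Z(c)/(-43902) = 12839/(√(-17727 + 20232)) + (77 - 108)/(-43902) = 12839/(√2505) - 31*(-1/43902) = 12839*(√2505/2505) + 31/43902 = 12839*√2505/2505 + 31/43902 = 31/43902 + 12839*√2505/2505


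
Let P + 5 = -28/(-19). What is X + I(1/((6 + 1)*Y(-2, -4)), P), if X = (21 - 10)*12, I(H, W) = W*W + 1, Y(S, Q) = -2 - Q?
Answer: 52502/361 ≈ 145.43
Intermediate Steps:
P = -67/19 (P = -5 - 28/(-19) = -5 - 28*(-1/19) = -5 + 28/19 = -67/19 ≈ -3.5263)
I(H, W) = 1 + W² (I(H, W) = W² + 1 = 1 + W²)
X = 132 (X = 11*12 = 132)
X + I(1/((6 + 1)*Y(-2, -4)), P) = 132 + (1 + (-67/19)²) = 132 + (1 + 4489/361) = 132 + 4850/361 = 52502/361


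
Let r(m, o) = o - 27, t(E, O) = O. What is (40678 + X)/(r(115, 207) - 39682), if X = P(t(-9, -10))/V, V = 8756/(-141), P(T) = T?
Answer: -178088989/172939756 ≈ -1.0298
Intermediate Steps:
V = -8756/141 (V = 8756*(-1/141) = -8756/141 ≈ -62.099)
r(m, o) = -27 + o
X = 705/4378 (X = -10/(-8756/141) = -10*(-141/8756) = 705/4378 ≈ 0.16103)
(40678 + X)/(r(115, 207) - 39682) = (40678 + 705/4378)/((-27 + 207) - 39682) = 178088989/(4378*(180 - 39682)) = (178088989/4378)/(-39502) = (178088989/4378)*(-1/39502) = -178088989/172939756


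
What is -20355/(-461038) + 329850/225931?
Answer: 156672209805/104162776378 ≈ 1.5041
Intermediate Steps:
-20355/(-461038) + 329850/225931 = -20355*(-1/461038) + 329850*(1/225931) = 20355/461038 + 329850/225931 = 156672209805/104162776378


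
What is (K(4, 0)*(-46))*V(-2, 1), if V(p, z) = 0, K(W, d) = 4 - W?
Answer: 0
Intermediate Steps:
(K(4, 0)*(-46))*V(-2, 1) = ((4 - 1*4)*(-46))*0 = ((4 - 4)*(-46))*0 = (0*(-46))*0 = 0*0 = 0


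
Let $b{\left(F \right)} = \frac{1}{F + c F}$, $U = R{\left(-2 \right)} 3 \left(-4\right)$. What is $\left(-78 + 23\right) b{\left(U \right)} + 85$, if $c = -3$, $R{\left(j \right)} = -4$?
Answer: $\frac{8215}{96} \approx 85.573$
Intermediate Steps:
$U = 48$ ($U = \left(-4\right) 3 \left(-4\right) = \left(-12\right) \left(-4\right) = 48$)
$b{\left(F \right)} = - \frac{1}{2 F}$ ($b{\left(F \right)} = \frac{1}{F - 3 F} = \frac{1}{\left(-2\right) F} = - \frac{1}{2 F}$)
$\left(-78 + 23\right) b{\left(U \right)} + 85 = \left(-78 + 23\right) \left(- \frac{1}{2 \cdot 48}\right) + 85 = - 55 \left(\left(- \frac{1}{2}\right) \frac{1}{48}\right) + 85 = \left(-55\right) \left(- \frac{1}{96}\right) + 85 = \frac{55}{96} + 85 = \frac{8215}{96}$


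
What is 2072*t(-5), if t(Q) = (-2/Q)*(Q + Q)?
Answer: -8288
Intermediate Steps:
t(Q) = -4 (t(Q) = (-2/Q)*(2*Q) = -4)
2072*t(-5) = 2072*(-4) = -8288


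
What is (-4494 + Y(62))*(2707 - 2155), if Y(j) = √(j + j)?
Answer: -2480688 + 1104*√31 ≈ -2.4745e+6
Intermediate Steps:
Y(j) = √2*√j (Y(j) = √(2*j) = √2*√j)
(-4494 + Y(62))*(2707 - 2155) = (-4494 + √2*√62)*(2707 - 2155) = (-4494 + 2*√31)*552 = -2480688 + 1104*√31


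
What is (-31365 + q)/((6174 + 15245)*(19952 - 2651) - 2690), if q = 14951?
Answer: -16414/370567429 ≈ -4.4294e-5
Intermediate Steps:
(-31365 + q)/((6174 + 15245)*(19952 - 2651) - 2690) = (-31365 + 14951)/((6174 + 15245)*(19952 - 2651) - 2690) = -16414/(21419*17301 - 2690) = -16414/(370570119 - 2690) = -16414/370567429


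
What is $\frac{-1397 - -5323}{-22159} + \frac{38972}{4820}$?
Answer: $\frac{211164307}{26701595} \approx 7.9083$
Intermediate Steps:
$\frac{-1397 - -5323}{-22159} + \frac{38972}{4820} = \left(-1397 + 5323\right) \left(- \frac{1}{22159}\right) + 38972 \cdot \frac{1}{4820} = 3926 \left(- \frac{1}{22159}\right) + \frac{9743}{1205} = - \frac{3926}{22159} + \frac{9743}{1205} = \frac{211164307}{26701595}$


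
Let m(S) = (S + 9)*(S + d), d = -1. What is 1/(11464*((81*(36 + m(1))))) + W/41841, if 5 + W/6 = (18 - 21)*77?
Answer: -5259495127/155411532576 ≈ -0.033842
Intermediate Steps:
m(S) = (-1 + S)*(9 + S) (m(S) = (S + 9)*(S - 1) = (9 + S)*(-1 + S) = (-1 + S)*(9 + S))
W = -1416 (W = -30 + 6*((18 - 21)*77) = -30 + 6*(-3*77) = -30 + 6*(-231) = -30 - 1386 = -1416)
1/(11464*((81*(36 + m(1))))) + W/41841 = 1/(11464*((81*(36 + (-9 + 1² + 8*1))))) - 1416/41841 = 1/(11464*((81*(36 + (-9 + 1 + 8))))) - 1416*1/41841 = 1/(11464*((81*(36 + 0)))) - 472/13947 = 1/(11464*((81*36))) - 472/13947 = (1/11464)/2916 - 472/13947 = (1/11464)*(1/2916) - 472/13947 = 1/33429024 - 472/13947 = -5259495127/155411532576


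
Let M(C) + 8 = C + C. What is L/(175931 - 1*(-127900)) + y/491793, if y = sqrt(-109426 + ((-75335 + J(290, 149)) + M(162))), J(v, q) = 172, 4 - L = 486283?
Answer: -54031/33759 + I*sqrt(184273)/491793 ≈ -1.6005 + 0.00087287*I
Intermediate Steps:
L = -486279 (L = 4 - 1*486283 = 4 - 486283 = -486279)
M(C) = -8 + 2*C (M(C) = -8 + (C + C) = -8 + 2*C)
y = I*sqrt(184273) (y = sqrt(-109426 + ((-75335 + 172) + (-8 + 2*162))) = sqrt(-109426 + (-75163 + (-8 + 324))) = sqrt(-109426 + (-75163 + 316)) = sqrt(-109426 - 74847) = sqrt(-184273) = I*sqrt(184273) ≈ 429.27*I)
L/(175931 - 1*(-127900)) + y/491793 = -486279/(175931 - 1*(-127900)) + (I*sqrt(184273))/491793 = -486279/(175931 + 127900) + (I*sqrt(184273))*(1/491793) = -486279/303831 + I*sqrt(184273)/491793 = -486279*1/303831 + I*sqrt(184273)/491793 = -54031/33759 + I*sqrt(184273)/491793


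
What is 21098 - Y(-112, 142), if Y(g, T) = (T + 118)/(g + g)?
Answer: 1181553/56 ≈ 21099.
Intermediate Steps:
Y(g, T) = (118 + T)/(2*g) (Y(g, T) = (118 + T)/((2*g)) = (118 + T)*(1/(2*g)) = (118 + T)/(2*g))
21098 - Y(-112, 142) = 21098 - (118 + 142)/(2*(-112)) = 21098 - (-1)*260/(2*112) = 21098 - 1*(-65/56) = 21098 + 65/56 = 1181553/56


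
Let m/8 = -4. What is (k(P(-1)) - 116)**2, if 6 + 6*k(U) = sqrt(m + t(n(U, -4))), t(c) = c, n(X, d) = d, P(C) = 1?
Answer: (117 - I)**2 ≈ 13688.0 - 234.0*I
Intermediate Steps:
m = -32 (m = 8*(-4) = -32)
k(U) = -1 + I (k(U) = -1 + sqrt(-32 - 4)/6 = -1 + sqrt(-36)/6 = -1 + (6*I)/6 = -1 + I)
(k(P(-1)) - 116)**2 = ((-1 + I) - 116)**2 = (-117 + I)**2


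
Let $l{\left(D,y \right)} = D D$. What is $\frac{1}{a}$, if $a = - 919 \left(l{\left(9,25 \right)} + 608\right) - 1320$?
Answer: $- \frac{1}{634511} \approx -1.576 \cdot 10^{-6}$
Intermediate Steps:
$l{\left(D,y \right)} = D^{2}$
$a = -634511$ ($a = - 919 \left(9^{2} + 608\right) - 1320 = - 919 \left(81 + 608\right) - 1320 = \left(-919\right) 689 - 1320 = -633191 - 1320 = -634511$)
$\frac{1}{a} = \frac{1}{-634511} = - \frac{1}{634511}$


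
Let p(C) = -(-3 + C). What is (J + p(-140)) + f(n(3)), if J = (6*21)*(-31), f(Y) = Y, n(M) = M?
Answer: -3760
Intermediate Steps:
p(C) = 3 - C
J = -3906 (J = 126*(-31) = -3906)
(J + p(-140)) + f(n(3)) = (-3906 + (3 - 1*(-140))) + 3 = (-3906 + (3 + 140)) + 3 = (-3906 + 143) + 3 = -3763 + 3 = -3760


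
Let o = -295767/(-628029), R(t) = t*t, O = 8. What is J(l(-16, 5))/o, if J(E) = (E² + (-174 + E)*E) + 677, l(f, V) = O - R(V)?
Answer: 293987353/32863 ≈ 8945.8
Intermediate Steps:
R(t) = t²
l(f, V) = 8 - V²
o = 32863/69781 (o = -295767*(-1/628029) = 32863/69781 ≈ 0.47094)
J(E) = 677 + E² + E*(-174 + E) (J(E) = (E² + E*(-174 + E)) + 677 = 677 + E² + E*(-174 + E))
J(l(-16, 5))/o = (677 - 174*(8 - 1*5²) + 2*(8 - 1*5²)²)/(32863/69781) = (677 - 174*(8 - 1*25) + 2*(8 - 1*25)²)*(69781/32863) = (677 - 174*(8 - 25) + 2*(8 - 25)²)*(69781/32863) = (677 - 174*(-17) + 2*(-17)²)*(69781/32863) = (677 + 2958 + 2*289)*(69781/32863) = (677 + 2958 + 578)*(69781/32863) = 4213*(69781/32863) = 293987353/32863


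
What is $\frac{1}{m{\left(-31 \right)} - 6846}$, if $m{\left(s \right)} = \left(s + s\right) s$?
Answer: $- \frac{1}{4924} \approx -0.00020309$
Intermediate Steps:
$m{\left(s \right)} = 2 s^{2}$ ($m{\left(s \right)} = 2 s s = 2 s^{2}$)
$\frac{1}{m{\left(-31 \right)} - 6846} = \frac{1}{2 \left(-31\right)^{2} - 6846} = \frac{1}{2 \cdot 961 - 6846} = \frac{1}{1922 - 6846} = \frac{1}{-4924} = - \frac{1}{4924}$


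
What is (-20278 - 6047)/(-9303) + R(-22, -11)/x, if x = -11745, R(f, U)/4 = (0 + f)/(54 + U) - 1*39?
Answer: 4452756521/1566113535 ≈ 2.8432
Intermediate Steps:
R(f, U) = -156 + 4*f/(54 + U) (R(f, U) = 4*((0 + f)/(54 + U) - 1*39) = 4*(f/(54 + U) - 39) = 4*(-39 + f/(54 + U)) = -156 + 4*f/(54 + U))
(-20278 - 6047)/(-9303) + R(-22, -11)/x = (-20278 - 6047)/(-9303) + (4*(-2106 - 22 - 39*(-11))/(54 - 11))/(-11745) = -26325*(-1/9303) + (4*(-2106 - 22 + 429)/43)*(-1/11745) = 8775/3101 + (4*(1/43)*(-1699))*(-1/11745) = 8775/3101 - 6796/43*(-1/11745) = 8775/3101 + 6796/505035 = 4452756521/1566113535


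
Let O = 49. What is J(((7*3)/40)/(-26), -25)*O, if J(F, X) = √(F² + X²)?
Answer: 49*√676000441/1040 ≈ 1225.0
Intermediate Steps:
J(((7*3)/40)/(-26), -25)*O = √((((7*3)/40)/(-26))² + (-25)²)*49 = √(((21*(1/40))*(-1/26))² + 625)*49 = √(((21/40)*(-1/26))² + 625)*49 = √((-21/1040)² + 625)*49 = √(441/1081600 + 625)*49 = √(676000441/1081600)*49 = (√676000441/1040)*49 = 49*√676000441/1040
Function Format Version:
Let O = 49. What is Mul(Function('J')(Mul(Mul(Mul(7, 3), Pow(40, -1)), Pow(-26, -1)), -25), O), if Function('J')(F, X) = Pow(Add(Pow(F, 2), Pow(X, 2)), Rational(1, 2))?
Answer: Mul(Rational(49, 1040), Pow(676000441, Rational(1, 2))) ≈ 1225.0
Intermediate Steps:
Mul(Function('J')(Mul(Mul(Mul(7, 3), Pow(40, -1)), Pow(-26, -1)), -25), O) = Mul(Pow(Add(Pow(Mul(Mul(Mul(7, 3), Pow(40, -1)), Pow(-26, -1)), 2), Pow(-25, 2)), Rational(1, 2)), 49) = Mul(Pow(Add(Pow(Mul(Mul(21, Rational(1, 40)), Rational(-1, 26)), 2), 625), Rational(1, 2)), 49) = Mul(Pow(Add(Pow(Mul(Rational(21, 40), Rational(-1, 26)), 2), 625), Rational(1, 2)), 49) = Mul(Pow(Add(Pow(Rational(-21, 1040), 2), 625), Rational(1, 2)), 49) = Mul(Pow(Add(Rational(441, 1081600), 625), Rational(1, 2)), 49) = Mul(Pow(Rational(676000441, 1081600), Rational(1, 2)), 49) = Mul(Mul(Rational(1, 1040), Pow(676000441, Rational(1, 2))), 49) = Mul(Rational(49, 1040), Pow(676000441, Rational(1, 2)))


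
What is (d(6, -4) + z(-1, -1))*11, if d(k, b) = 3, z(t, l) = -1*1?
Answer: 22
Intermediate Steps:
z(t, l) = -1
(d(6, -4) + z(-1, -1))*11 = (3 - 1)*11 = 2*11 = 22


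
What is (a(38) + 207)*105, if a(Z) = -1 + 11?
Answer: 22785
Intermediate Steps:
a(Z) = 10
(a(38) + 207)*105 = (10 + 207)*105 = 217*105 = 22785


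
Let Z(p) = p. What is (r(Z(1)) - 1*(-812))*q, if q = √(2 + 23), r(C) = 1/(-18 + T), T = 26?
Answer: 32485/8 ≈ 4060.6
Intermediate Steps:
r(C) = ⅛ (r(C) = 1/(-18 + 26) = 1/8 = ⅛)
q = 5 (q = √25 = 5)
(r(Z(1)) - 1*(-812))*q = (⅛ - 1*(-812))*5 = (⅛ + 812)*5 = (6497/8)*5 = 32485/8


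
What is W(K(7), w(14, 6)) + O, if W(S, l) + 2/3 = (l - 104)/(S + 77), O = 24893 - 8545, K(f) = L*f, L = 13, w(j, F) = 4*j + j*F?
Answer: 686597/42 ≈ 16348.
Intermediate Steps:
w(j, F) = 4*j + F*j
K(f) = 13*f
O = 16348
W(S, l) = -⅔ + (-104 + l)/(77 + S) (W(S, l) = -⅔ + (l - 104)/(S + 77) = -⅔ + (-104 + l)/(77 + S))
W(K(7), w(14, 6)) + O = (-466 - 26*7 + 3*(14*(4 + 6)))/(3*(77 + 13*7)) + 16348 = (-466 - 2*91 + 3*(14*10))/(3*(77 + 91)) + 16348 = (⅓)*(-466 - 182 + 3*140)/168 + 16348 = (⅓)*(1/168)*(-466 - 182 + 420) + 16348 = (⅓)*(1/168)*(-228) + 16348 = -19/42 + 16348 = 686597/42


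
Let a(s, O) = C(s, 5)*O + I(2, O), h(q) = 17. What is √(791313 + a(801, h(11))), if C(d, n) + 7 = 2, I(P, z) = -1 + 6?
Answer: √791233 ≈ 889.51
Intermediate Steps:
I(P, z) = 5
C(d, n) = -5 (C(d, n) = -7 + 2 = -5)
a(s, O) = 5 - 5*O (a(s, O) = -5*O + 5 = 5 - 5*O)
√(791313 + a(801, h(11))) = √(791313 + (5 - 5*17)) = √(791313 + (5 - 85)) = √(791313 - 80) = √791233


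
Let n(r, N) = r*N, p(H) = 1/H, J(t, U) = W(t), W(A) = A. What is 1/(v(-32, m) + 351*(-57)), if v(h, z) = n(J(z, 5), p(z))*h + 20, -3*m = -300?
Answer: -1/20019 ≈ -4.9953e-5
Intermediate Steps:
m = 100 (m = -⅓*(-300) = 100)
J(t, U) = t
n(r, N) = N*r
v(h, z) = 20 + h (v(h, z) = (z/z)*h + 20 = 1*h + 20 = h + 20 = 20 + h)
1/(v(-32, m) + 351*(-57)) = 1/((20 - 32) + 351*(-57)) = 1/(-12 - 20007) = 1/(-20019) = -1/20019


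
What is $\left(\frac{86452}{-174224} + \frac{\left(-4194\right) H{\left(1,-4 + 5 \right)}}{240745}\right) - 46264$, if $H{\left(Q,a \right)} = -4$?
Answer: $- \frac{485123651400309}{10485889220} \approx -46264.0$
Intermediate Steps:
$\left(\frac{86452}{-174224} + \frac{\left(-4194\right) H{\left(1,-4 + 5 \right)}}{240745}\right) - 46264 = \left(\frac{86452}{-174224} + \frac{\left(-4194\right) \left(-4\right)}{240745}\right) - 46264 = \left(86452 \left(- \frac{1}{174224}\right) + 16776 \cdot \frac{1}{240745}\right) - 46264 = \left(- \frac{21613}{43556} + \frac{16776}{240745}\right) - 46264 = - \frac{4472526229}{10485889220} - 46264 = - \frac{485123651400309}{10485889220}$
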